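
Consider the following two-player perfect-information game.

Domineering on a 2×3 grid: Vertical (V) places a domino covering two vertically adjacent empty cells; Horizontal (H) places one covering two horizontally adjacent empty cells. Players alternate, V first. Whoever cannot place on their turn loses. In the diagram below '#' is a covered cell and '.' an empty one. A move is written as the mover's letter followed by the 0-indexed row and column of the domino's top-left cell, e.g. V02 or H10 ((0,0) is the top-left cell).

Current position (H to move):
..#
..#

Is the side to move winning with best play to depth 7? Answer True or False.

H winning at [..#/..#]: True

ply 1, H at ..#/..# | H00=+1→###/..#*; H10=+1→..#/###
ply 2: ###/..# is terminal -1 (V); from ..#/..# depth 7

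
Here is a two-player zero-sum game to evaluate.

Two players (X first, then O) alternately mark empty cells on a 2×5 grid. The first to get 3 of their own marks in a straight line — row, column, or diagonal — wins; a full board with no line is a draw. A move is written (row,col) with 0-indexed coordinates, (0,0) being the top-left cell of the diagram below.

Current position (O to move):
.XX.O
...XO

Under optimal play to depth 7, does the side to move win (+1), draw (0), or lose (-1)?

p1 O@[.XX.O/...XO]: (0,0)[OXX.O/...XO]-1* (0,3)[.XXOO/...XO]-1 (1,0)[.XX.O/O..XO]-1 (1,1)[.XX.O/.O.XO]-1 (1,2)[.XX.O/..OXO]-1
p2 X@[OXX.O/...XO]: (0,3)[OXXXO/...XO]+1* (1,0)[OXX.O/X..XO]+0 (1,1)[OXX.O/.X.XO]+1 (1,2)[OXX.O/..XXO]+1
p3 O@[OXXXO/...XO] terminal -1; root [.XX.O/...XO] d7

value(.XX.O/...XO, O) = -1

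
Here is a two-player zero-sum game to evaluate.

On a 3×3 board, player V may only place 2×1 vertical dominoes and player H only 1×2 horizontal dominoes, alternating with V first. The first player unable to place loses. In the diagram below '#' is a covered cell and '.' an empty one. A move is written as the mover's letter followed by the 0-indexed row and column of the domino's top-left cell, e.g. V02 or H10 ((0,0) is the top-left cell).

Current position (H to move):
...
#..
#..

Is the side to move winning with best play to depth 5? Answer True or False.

H winning at [.../#../#..]: True

p1 H@[.../#../#..]: H00[##./#../#..]-1 H01[.##/#../#..]-1 H11[.../###/#..]+1* H21[.../#../###]-1
p2 V@[.../###/#..] terminal -1; root [.../#../#..] d5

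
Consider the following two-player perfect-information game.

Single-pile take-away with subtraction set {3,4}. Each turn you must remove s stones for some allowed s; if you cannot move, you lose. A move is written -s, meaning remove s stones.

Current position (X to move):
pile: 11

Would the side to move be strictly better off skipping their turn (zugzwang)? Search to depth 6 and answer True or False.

[11] X move#1: -3:+1/8*, -4:+1/7
[8] O move#2: -3:-1/5*, -4:-1/4
[5] X move#3: -3:+1/2*, -4:+1/1
[2] end (terminal -1, O#4); searched 11 to 6
pass branch (O moves first from the same position):
  | [11] O move#1: -3:+1/8*, -4:+1/7
  | [8] X move#2: -3:-1/5*, -4:-1/4
  | [5] O move#3: -3:+1/2*, -4:+1/1
  | [2] end (terminal -1, X#4); searched 11 to 6
X moving scores +1; X passing scores -1

zugzwang(11, X) = False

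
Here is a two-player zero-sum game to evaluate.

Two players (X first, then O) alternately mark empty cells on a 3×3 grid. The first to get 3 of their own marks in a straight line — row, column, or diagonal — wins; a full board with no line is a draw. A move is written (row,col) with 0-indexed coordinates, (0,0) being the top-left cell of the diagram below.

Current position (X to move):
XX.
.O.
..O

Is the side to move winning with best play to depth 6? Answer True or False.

X winning at [XX./.O./..O]: True

p1 X@[XX./.O./..O]: (0,2)[XXX/.O./..O]+1* (1,0)[XX./XO./..O]+1 (1,2)[XX./.OX/..O]+0 (2,0)[XX./.O./X.O]+1 (2,1)[XX./.O./.XO]-1
p2 O@[XXX/.O./..O] terminal -1; root [XX./.O./..O] d6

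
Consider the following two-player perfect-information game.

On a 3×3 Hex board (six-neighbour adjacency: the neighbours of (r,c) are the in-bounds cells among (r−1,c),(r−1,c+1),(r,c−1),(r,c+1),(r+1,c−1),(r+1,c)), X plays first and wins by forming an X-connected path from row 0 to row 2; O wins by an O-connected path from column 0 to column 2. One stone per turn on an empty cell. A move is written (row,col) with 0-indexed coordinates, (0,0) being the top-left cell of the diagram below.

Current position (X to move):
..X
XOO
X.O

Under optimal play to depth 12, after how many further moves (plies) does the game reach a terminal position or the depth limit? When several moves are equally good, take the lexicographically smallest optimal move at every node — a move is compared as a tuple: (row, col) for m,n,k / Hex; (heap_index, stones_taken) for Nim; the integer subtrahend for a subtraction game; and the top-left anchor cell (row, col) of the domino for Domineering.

PV length from [..X/XOO/X.O]: 1 ply

[..X/XOO/X.O] X move#1: (0,0):+1/X.X/XOO/X.O*, (0,1):+1/.XX/XOO/X.O, (2,1):+1/..X/XOO/XXO
[X.X/XOO/X.O] end (terminal -1, O#2); searched ..X/XOO/X.O to 12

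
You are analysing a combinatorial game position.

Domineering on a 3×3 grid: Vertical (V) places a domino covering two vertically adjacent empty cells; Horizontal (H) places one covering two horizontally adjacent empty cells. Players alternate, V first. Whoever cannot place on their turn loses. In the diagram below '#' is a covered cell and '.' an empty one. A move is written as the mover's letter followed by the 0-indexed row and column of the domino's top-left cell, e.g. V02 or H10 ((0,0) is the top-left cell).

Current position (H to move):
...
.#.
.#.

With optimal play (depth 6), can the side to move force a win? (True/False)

p1 H@[.../.#./.#.]: H00[##./.#./.#.]-1* H01[.##/.#./.#.]-1
p2 V@[##./.#./.#.]: V02[###/.##/.#.]+1* V10[##./##./##.]+1 V12[##./.##/.##]+1
p3 H@[###/.##/.#.] terminal -1; root [.../.#./.#.] d6

H winning at [.../.#./.#.]: False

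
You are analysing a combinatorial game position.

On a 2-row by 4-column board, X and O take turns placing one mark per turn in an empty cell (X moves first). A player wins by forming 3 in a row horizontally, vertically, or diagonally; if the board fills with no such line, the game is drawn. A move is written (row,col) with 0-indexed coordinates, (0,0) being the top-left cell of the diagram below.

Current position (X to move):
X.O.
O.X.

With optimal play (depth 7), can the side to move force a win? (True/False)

X winning at [X.O./O.X.]: False

ply 1, X at X.O./O.X. | (0,1)=+0→XXO./O.X.*; (0,3)=+0→X.OX/O.X.; (1,1)=+0→X.O./OXX.; (1,3)=+0→X.O./O.XX
ply 2, O at XXO./O.X. | (0,3)=+0→XXOO/O.X.*; (1,1)=+0→XXO./OOX.; (1,3)=+0→XXO./O.XO
ply 3, X at XXOO/O.X. | (1,1)=+0→XXOO/OXX.*; (1,3)=+0→XXOO/O.XX
ply 4, O at XXOO/OXX. | (1,3)=+0→XXOO/OXXO*
ply 5: XXOO/OXXO is terminal +0 (X); from X.O./O.X. depth 7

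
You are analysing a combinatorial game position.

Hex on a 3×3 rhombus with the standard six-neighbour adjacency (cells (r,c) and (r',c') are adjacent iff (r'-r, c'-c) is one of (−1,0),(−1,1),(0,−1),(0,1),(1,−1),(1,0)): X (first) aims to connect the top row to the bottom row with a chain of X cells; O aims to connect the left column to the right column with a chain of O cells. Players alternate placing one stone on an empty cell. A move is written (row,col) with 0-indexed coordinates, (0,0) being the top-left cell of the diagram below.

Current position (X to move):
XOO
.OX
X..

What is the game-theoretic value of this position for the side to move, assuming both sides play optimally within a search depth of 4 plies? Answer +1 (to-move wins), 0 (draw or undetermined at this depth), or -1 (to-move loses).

value(XOO/.OX/X.., X) = +1

p1 X@[XOO/.OX/X..]: (1,0)[XOO/XOX/X..]+1* (2,1)[XOO/.OX/XX.]-1 (2,2)[XOO/.OX/X.X]-1
p2 O@[XOO/XOX/X..] terminal -1; root [XOO/.OX/X..] d4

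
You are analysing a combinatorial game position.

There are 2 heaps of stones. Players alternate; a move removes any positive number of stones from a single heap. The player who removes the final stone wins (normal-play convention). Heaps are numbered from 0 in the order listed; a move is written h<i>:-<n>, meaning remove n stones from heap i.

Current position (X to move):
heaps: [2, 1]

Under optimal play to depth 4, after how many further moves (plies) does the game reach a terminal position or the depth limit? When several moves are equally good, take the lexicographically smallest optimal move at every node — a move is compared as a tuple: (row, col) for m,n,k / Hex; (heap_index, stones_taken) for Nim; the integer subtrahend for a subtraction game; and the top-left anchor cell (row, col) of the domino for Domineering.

PV length from [(2,1)]: 3 plies

p1 X@[(2,1)]: h0:-1[(1,1)]+1* h0:-2[(0,1)]-1 h1:-1[(2,0)]-1
p2 O@[(1,1)]: h0:-1[(0,1)]-1* h1:-1[(1,0)]-1
p3 X@[(0,1)]: h1:-1[(0,0)]+1*
p4 O@[(0,0)] terminal -1; root [(2,1)] d4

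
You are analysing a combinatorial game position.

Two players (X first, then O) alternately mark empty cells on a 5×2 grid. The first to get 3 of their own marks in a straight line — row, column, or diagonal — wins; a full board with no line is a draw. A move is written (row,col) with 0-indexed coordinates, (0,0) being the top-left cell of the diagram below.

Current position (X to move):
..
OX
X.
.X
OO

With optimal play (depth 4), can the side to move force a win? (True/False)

ply 1, X at ../OX/X./.X/OO | (0,0)=+0→X./OX/X./.X/OO; (0,1)=+0→.X/OX/X./.X/OO; (2,1)=+1→../OX/XX/.X/OO*; (3,0)=+0→../OX/X./XX/OO
ply 2: ../OX/XX/.X/OO is terminal -1 (O); from ../OX/X./.X/OO depth 4

X winning at [../OX/X./.X/OO]: True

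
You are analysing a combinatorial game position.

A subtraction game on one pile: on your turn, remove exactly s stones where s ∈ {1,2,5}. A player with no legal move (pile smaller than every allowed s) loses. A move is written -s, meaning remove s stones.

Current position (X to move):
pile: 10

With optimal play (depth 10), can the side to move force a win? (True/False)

X winning at [10]: True

[10] X move#1: -1:+1/9*, -2:-1/8, -5:-1/5
[9] O move#2: -1:-1/8*, -2:-1/7, -5:-1/4
[8] X move#3: -1:-1/7, -2:+1/6*, -5:+1/3
[6] O move#4: -1:-1/5*, -2:-1/4, -5:-1/1
[5] X move#5: -1:-1/4, -2:+1/3*, -5:+1/0
[3] O move#6: -1:-1/2*, -2:-1/1
[2] X move#7: -1:-1/1, -2:+1/0*
[0] end (terminal -1, O#8); searched 10 to 10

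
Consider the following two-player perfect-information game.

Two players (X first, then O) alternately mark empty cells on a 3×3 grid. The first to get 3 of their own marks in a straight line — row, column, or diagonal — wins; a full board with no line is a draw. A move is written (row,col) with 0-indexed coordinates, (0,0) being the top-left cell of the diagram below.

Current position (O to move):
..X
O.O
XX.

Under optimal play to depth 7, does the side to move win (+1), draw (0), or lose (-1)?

p1 O@[..X/O.O/XX.]: (0,0)[O.X/O.O/XX.]-1 (0,1)[.OX/O.O/XX.]-1 (1,1)[..X/OOO/XX.]+1* (2,2)[..X/O.O/XXO]-1
p2 X@[..X/OOO/XX.] terminal -1; root [..X/O.O/XX.] d7

value(..X/O.O/XX., O) = +1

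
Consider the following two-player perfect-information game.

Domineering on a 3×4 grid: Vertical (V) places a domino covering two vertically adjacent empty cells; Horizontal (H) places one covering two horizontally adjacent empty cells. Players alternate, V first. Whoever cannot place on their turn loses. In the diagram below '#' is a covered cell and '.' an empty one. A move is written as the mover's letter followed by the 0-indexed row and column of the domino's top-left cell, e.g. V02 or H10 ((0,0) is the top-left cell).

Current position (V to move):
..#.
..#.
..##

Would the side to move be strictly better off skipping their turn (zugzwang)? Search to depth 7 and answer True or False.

p1 V@[..#./..#./..##]: V00[#.#./#.#./..##]+1* V01[.##./.##./..##]+1 V03[..##/..##/..##]-1 V10[..#./#.#./#.##]+1 V11[..#./.##./.###]+1
p2 H@[#.#./#.#./..##]: H20[#.#./#.#./####]-1*
p3 V@[#.#./#.#./####]: V01[###./###./####]+1* V03[#.##/#.##/####]+1
p4 H@[###./###./####] terminal -1; root [..#./..#./..##] d7
pass branch (H moves first from the same position):
  | p1 H@[..#./..#./..##]: H00[###./..#./..##]-1 H10[..#./###./..##]+1* H20[..#./..#./####]-1
  | p2 V@[..#./###./..##]: V03[..##/####/..##]-1*
  | p3 H@[..##/####/..##]: H00[####/####/..##]+1* H20[..##/####/####]+1
  | p4 V@[####/####/..##] terminal -1; root [..#./..#./..##] d7
V moving scores +1; V passing scores -1

zugzwang(..#./..#./..##, V) = False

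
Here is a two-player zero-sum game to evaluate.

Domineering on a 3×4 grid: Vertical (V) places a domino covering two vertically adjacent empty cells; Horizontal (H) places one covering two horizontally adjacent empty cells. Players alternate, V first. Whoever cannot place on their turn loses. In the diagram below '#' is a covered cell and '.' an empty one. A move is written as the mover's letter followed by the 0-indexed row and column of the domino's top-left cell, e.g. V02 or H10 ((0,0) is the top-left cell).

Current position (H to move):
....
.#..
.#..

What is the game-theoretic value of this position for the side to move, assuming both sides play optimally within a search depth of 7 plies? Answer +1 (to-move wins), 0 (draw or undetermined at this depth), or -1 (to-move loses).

p1 H@[..../.#../.#..]: H00[##../.#../.#..]-1 H01[.##./.#../.#..]-1 H02[..##/.#../.#..]-1 H12[..../.###/.#..]+1* H22[..../.#../.###]-1
p2 V@[..../.###/.#..]: V00[#.../####/.#..]-1* V10[..../####/##..]-1
p3 H@[#.../####/.#..]: H01[###./####/.#..]+1* H02[#.##/####/.#..]+1 H22[#.../####/.###]+1
p4 V@[###./####/.#..] terminal -1; root [..../.#../.#..] d7

value(..../.#../.#.., H) = +1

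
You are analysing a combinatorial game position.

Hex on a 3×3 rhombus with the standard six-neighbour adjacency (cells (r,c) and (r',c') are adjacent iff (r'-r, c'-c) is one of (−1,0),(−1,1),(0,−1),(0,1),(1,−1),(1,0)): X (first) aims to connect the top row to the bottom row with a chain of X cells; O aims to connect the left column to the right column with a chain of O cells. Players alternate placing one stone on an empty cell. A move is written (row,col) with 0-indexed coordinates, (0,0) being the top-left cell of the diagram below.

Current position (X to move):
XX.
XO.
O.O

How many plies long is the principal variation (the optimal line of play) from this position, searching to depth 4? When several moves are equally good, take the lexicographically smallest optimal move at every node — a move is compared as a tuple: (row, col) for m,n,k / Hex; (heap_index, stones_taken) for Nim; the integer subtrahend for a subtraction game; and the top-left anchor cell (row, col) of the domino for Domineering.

PV length from [XX./XO./O.O]: 2 plies

ply 1, X at XX./XO./O.O | (0,2)=-1→XXX/XO./O.O*; (1,2)=-1→XX./XOX/O.O; (2,1)=-1→XX./XO./OXO
ply 2, O at XXX/XO./O.O | (1,2)=+1→XXX/XOO/O.O*; (2,1)=+1→XXX/XO./OOO
ply 3: XXX/XOO/O.O is terminal -1 (X); from XX./XO./O.O depth 4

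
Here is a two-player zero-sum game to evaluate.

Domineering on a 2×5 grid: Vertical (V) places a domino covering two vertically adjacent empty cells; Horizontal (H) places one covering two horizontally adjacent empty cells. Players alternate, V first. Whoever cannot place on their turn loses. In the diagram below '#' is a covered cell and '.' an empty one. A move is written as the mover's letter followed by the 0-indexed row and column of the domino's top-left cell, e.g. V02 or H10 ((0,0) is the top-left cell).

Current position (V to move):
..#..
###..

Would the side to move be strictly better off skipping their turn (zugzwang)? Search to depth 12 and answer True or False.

[..#../###..] V move#1: V03:+1/..##./####.*, V04:+1/..#.#/###.#
[..##./####.] H move#2: H00:-1/####./####.*
[####./####.] V move#3: V04:+1/#####/#####*
[#####/#####] end (terminal -1, H#4); searched ..#../###.. to 12
pass branch (H moves first from the same position):
  | [..#../###..] H move#1: H00:-1/###../###.., H03:+1/..###/###..*, H13:+1/..#../#####
  | [..###/###..] end (terminal -1, V#2); searched ..#../###.. to 12
V moving scores +1; V passing scores -1

zugzwang(..#../###.., V) = False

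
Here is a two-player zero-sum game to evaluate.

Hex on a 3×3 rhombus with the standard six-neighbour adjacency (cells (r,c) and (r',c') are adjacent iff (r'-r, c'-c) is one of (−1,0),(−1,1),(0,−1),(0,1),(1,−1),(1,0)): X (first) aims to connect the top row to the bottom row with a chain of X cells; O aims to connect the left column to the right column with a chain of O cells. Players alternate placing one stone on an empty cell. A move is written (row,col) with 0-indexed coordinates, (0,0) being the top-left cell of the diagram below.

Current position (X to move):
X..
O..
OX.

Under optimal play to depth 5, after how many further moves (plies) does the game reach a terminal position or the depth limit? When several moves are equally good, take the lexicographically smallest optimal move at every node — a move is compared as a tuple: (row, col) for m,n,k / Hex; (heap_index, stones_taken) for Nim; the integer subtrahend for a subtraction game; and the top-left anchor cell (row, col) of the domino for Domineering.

PV length from [X../O../OX.]: 3 plies

p1 X@[X../O../OX.]: (0,1)[XX./O../OX.]-1 (0,2)[X.X/O../OX.]+1* (1,1)[X../OX./OX.]+1 (1,2)[X../O.X/OX.]-1 (2,2)[X../O../OXX]-1
p2 O@[X.X/O../OX.]: (0,1)[XOX/O../OX.]-1* (1,1)[X.X/OO./OX.]-1 (1,2)[X.X/O.O/OX.]-1 (2,2)[X.X/O../OXO]-1
p3 X@[XOX/O../OX.]: (1,1)[XOX/OX./OX.]+1* (1,2)[XOX/O.X/OX.]+1 (2,2)[XOX/O../OXX]+1
p4 O@[XOX/OX./OX.] terminal -1; root [X../O../OX.] d5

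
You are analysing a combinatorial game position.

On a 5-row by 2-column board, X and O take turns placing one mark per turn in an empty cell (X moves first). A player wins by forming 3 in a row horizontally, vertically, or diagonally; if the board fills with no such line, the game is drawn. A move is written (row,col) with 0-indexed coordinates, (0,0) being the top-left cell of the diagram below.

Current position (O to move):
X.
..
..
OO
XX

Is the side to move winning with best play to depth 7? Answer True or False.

ply 1, O at X./../../OO/XX | (0,1)=+0→XO/../../OO/XX*; (1,0)=+0→X./O./../OO/XX; (1,1)=+0→X./.O/../OO/XX; (2,0)=+0→X./../O./OO/XX; (2,1)=+0→X./../.O/OO/XX
ply 2, X at XO/../../OO/XX | (1,0)=+0→XO/X./../OO/XX*; (1,1)=+0→XO/.X/../OO/XX; (2,0)=+0→XO/../X./OO/XX; (2,1)=+0→XO/../.X/OO/XX
ply 3, O at XO/X./../OO/XX | (1,1)=-1→XO/XO/../OO/XX; (2,0)=+0→XO/X./O./OO/XX*; (2,1)=-1→XO/X./.O/OO/XX
ply 4, X at XO/X./O./OO/XX | (1,1)=+0→XO/XX/O./OO/XX*; (2,1)=+0→XO/X./OX/OO/XX
ply 5, O at XO/XX/O./OO/XX | (2,1)=+0→XO/XX/OO/OO/XX*
ply 6: XO/XX/OO/OO/XX is terminal +0 (X); from X./../../OO/XX depth 7

O winning at [X./../../OO/XX]: False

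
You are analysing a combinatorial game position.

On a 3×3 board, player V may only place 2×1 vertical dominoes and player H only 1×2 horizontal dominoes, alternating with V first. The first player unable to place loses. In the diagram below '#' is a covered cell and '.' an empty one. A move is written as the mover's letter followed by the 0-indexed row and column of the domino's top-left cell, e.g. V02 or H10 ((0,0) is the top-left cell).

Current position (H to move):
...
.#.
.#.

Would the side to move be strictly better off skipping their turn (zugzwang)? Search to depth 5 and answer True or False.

zugzwang(.../.#./.#., H) = False

ply 1, H at .../.#./.#. | H00=-1→##./.#./.#.*; H01=-1→.##/.#./.#.
ply 2, V at ##./.#./.#. | V02=+1→###/.##/.#.*; V10=+1→##./##./##.; V12=+1→##./.##/.##
ply 3: ###/.##/.#. is terminal -1 (H); from .../.#./.#. depth 5
suppose H passes — search the same position with V to move:
pass> ply 1, V at .../.#./.#. | V00=+1→#../##./.#.*; V02=+1→..#/.##/.#.; V10=+1→.../##./##.; V12=+1→.../.##/.##
pass> ply 2, H at #../##./.#. | H01=-1→###/##./.#.*
pass> ply 3, V at ###/##./.#. | V12=+1→###/###/.##*
pass> ply 4: ###/###/.## is terminal -1 (H); from .../.#./.#. depth 5
for H: play -1, pass -1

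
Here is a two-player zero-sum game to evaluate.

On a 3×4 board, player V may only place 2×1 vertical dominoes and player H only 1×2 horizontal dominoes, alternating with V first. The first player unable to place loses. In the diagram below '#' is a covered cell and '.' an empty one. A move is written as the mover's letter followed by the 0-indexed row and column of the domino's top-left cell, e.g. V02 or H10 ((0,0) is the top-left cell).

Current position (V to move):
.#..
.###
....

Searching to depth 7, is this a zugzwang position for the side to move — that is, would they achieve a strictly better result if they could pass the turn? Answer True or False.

[.#../.###/....] V move#1: V00:-1/##../####/....*, V10:-1/.#../####/#...
[##../####/....] H move#2: H02:+1/####/####/....*, H20:+1/##../####/##.., H21:+1/##../####/.##., H22:+1/##../####/..##
[####/####/....] end (terminal -1, V#3); searched .#../.###/.... to 7
suppose V passes — search the same position with H to move:
pass> [.#../.###/....] H move#1: H02:+1/.###/.###/....*, H20:+1/.#../.###/##.., H21:+1/.#../.###/.##., H22:+1/.#../.###/..##
pass> [.###/.###/....] V move#2: V00:-1/####/####/....*, V10:-1/.###/####/#...
pass> [####/####/....] H move#3: H20:+1/####/####/##..*, H21:+1/####/####/.##., H22:+1/####/####/..##
pass> [####/####/##..] end (terminal -1, V#4); searched .#../.###/.... to 7
for V: play -1, pass -1

zugzwang(.#../.###/...., V) = False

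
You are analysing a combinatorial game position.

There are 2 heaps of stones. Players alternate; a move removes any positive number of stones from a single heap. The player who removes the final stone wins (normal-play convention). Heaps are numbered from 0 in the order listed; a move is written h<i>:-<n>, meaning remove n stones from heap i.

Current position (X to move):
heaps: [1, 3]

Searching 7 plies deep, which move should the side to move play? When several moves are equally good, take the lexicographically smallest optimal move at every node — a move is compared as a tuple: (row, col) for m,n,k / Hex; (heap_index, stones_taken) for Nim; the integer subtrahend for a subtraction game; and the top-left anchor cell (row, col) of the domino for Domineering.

ply 1, X at (1,3) | h0:-1=-1→(0,3); h1:-1=-1→(1,2); h1:-2=+1→(1,1)*; h1:-3=-1→(1,0)
ply 2, O at (1,1) | h0:-1=-1→(0,1)*; h1:-1=-1→(1,0)
ply 3, X at (0,1) | h1:-1=+1→(0,0)*
ply 4: (0,0) is terminal -1 (O); from (1,3) depth 7

X's best at [(1,3)]: h1:-2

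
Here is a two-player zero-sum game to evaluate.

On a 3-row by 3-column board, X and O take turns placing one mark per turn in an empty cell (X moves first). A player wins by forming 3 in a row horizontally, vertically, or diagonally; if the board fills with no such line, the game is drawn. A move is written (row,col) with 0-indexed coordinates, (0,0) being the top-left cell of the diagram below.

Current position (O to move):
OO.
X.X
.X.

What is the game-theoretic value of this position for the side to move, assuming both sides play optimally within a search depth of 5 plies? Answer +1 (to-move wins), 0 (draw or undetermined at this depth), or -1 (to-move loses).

value(OO./X.X/.X., O) = +1

p1 O@[OO./X.X/.X.]: (0,2)[OOO/X.X/.X.]+1* (1,1)[OO./XOX/.X.]+1 (2,0)[OO./X.X/OX.]-1 (2,2)[OO./X.X/.XO]-1
p2 X@[OOO/X.X/.X.] terminal -1; root [OO./X.X/.X.] d5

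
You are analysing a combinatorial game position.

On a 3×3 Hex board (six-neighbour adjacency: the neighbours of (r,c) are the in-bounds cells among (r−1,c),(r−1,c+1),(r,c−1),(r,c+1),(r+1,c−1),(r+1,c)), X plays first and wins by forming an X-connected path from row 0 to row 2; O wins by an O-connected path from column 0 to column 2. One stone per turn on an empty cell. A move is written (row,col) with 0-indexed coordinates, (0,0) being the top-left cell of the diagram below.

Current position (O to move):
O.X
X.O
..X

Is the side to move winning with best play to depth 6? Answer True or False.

[O.X/X.O/..X] O move#1: (0,1):-1/OOX/X.O/..X, (1,1):+1/O.X/XOO/..X*, (2,0):+1/O.X/X.O/O.X, (2,1):-1/O.X/X.O/.OX
[O.X/XOO/..X] X move#2: (0,1):-1/OXX/XOO/..X*, (2,0):-1/O.X/XOO/X.X, (2,1):-1/O.X/XOO/.XX
[OXX/XOO/..X] O move#3: (2,0):+1/OXX/XOO/O.X*, (2,1):-1/OXX/XOO/.OX
[OXX/XOO/O.X] end (terminal -1, X#4); searched O.X/X.O/..X to 6

O winning at [O.X/X.O/..X]: True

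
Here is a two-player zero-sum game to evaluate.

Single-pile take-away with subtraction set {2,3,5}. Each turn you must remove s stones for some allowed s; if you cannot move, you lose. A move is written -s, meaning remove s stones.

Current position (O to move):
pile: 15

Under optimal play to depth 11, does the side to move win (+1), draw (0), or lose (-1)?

p1 O@[15]: -2[13]-1* -3[12]-1 -5[10]-1
p2 X@[13]: -2[11]-1 -3[10]-1 -5[8]+1*
p3 O@[8]: -2[6]-1* -3[5]-1 -5[3]-1
p4 X@[6]: -2[4]-1 -3[3]-1 -5[1]+1*
p5 O@[1] terminal -1; root [15] d11

value(15, O) = -1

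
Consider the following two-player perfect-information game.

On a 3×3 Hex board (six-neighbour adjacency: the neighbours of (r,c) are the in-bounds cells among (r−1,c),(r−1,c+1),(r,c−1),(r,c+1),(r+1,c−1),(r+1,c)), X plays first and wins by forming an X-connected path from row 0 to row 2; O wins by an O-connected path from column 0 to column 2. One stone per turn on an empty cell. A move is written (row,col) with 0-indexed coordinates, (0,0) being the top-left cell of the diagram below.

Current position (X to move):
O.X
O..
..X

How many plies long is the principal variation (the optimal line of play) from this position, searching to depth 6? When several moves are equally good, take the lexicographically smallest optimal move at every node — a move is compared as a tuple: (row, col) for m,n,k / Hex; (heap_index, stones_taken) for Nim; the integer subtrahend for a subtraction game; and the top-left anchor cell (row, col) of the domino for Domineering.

ply 1, X at O.X/O../..X | (0,1)=+1→OXX/O../..X*; (1,1)=+1→O.X/OX./..X; (1,2)=+1→O.X/O.X/..X; (2,0)=+1→O.X/O../X.X; (2,1)=+1→O.X/O../.XX
ply 2, O at OXX/O../..X | (1,1)=-1→OXX/OO./..X*; (1,2)=-1→OXX/O.O/..X; (2,0)=-1→OXX/O../O.X; (2,1)=-1→OXX/O../.OX
ply 3, X at OXX/OO./..X | (1,2)=+1→OXX/OOX/..X*; (2,0)=-1→OXX/OO./X.X; (2,1)=-1→OXX/OO./.XX
ply 4: OXX/OOX/..X is terminal -1 (O); from O.X/O../..X depth 6

PV length from [O.X/O../..X]: 3 plies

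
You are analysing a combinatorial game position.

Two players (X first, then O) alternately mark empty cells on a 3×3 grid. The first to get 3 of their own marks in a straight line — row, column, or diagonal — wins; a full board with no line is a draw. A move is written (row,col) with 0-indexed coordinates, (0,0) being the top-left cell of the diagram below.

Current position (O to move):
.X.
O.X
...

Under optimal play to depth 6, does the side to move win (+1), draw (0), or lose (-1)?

ply 1, O at .X./O.X/... | (0,0)=-1→OX./O.X/...; (0,2)=+0→.XO/O.X/...*; (1,1)=-1→.X./OOX/...; (2,0)=-1→.X./O.X/O..; (2,1)=-1→.X./O.X/.O.; (2,2)=+0→.X./O.X/..O
ply 2, X at .XO/O.X/... | (0,0)=+0→XXO/O.X/...*; (1,1)=+0→.XO/OXX/...; (2,0)=+0→.XO/O.X/X..; (2,1)=+0→.XO/O.X/.X.; (2,2)=-1→.XO/O.X/..X
ply 3, O at XXO/O.X/... | (1,1)=+0→XXO/OOX/...*; (2,0)=-1→XXO/O.X/O..; (2,1)=+0→XXO/O.X/.O.; (2,2)=+0→XXO/O.X/..O
ply 4, X at XXO/OOX/... | (2,0)=+0→XXO/OOX/X..*; (2,1)=-1→XXO/OOX/.X.; (2,2)=-1→XXO/OOX/..X
ply 5, O at XXO/OOX/X.. | (2,1)=+0→XXO/OOX/XO.*; (2,2)=+0→XXO/OOX/X.O
ply 6, X at XXO/OOX/XO. | (2,2)=+0→XXO/OOX/XOX*
ply 7: XXO/OOX/XOX is terminal +0 (O); from .X./O.X/... depth 6

value(.X./O.X/..., O) = 0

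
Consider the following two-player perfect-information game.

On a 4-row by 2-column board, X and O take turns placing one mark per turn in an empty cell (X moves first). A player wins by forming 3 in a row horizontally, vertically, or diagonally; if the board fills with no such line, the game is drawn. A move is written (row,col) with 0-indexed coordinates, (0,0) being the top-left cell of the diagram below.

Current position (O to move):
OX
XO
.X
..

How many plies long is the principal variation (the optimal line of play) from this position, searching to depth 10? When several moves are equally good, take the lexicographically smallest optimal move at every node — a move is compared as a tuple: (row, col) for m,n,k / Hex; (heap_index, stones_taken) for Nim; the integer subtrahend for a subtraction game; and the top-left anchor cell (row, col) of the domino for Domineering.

[OX/XO/.X/..] O move#1: (2,0):+0/OX/XO/OX/..*, (3,0):+0/OX/XO/.X/O., (3,1):+0/OX/XO/.X/.O
[OX/XO/OX/..] X move#2: (3,0):+0/OX/XO/OX/X.*, (3,1):+0/OX/XO/OX/.X
[OX/XO/OX/X.] O move#3: (3,1):+0/OX/XO/OX/XO*
[OX/XO/OX/XO] end (terminal +0, X#4); searched OX/XO/.X/.. to 10

PV length from [OX/XO/.X/..]: 3 plies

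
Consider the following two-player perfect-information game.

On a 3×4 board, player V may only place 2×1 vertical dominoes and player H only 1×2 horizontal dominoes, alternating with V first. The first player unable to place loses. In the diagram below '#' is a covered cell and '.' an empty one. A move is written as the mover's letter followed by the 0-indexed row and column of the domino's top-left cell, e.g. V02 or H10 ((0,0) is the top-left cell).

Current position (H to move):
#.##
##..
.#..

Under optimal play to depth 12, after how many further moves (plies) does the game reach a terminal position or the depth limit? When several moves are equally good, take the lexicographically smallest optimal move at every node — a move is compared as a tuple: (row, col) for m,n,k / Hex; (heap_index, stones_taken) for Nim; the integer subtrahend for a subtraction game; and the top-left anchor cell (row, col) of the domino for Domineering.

p1 H@[#.##/##../.#..]: H12[#.##/####/.#..]+1* H22[#.##/##../.###]+1
p2 V@[#.##/####/.#..] terminal -1; root [#.##/##../.#..] d12

PV length from [#.##/##../.#..]: 1 ply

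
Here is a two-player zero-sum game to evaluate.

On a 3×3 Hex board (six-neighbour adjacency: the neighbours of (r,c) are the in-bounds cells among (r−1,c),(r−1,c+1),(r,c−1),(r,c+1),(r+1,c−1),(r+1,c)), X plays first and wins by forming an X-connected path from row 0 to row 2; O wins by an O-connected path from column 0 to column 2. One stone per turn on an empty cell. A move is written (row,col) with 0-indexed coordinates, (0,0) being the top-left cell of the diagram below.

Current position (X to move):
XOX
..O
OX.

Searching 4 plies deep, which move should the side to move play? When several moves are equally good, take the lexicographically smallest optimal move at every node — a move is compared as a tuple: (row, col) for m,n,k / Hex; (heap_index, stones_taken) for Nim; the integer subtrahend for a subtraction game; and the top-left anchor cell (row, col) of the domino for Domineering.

ply 1, X at XOX/..O/OX. | (1,0)=-1→XOX/X.O/OX.; (1,1)=+1→XOX/.XO/OX.*; (2,2)=-1→XOX/..O/OXX
ply 2: XOX/.XO/OX. is terminal -1 (O); from XOX/..O/OX. depth 4

X's best at [XOX/..O/OX.]: (1,1)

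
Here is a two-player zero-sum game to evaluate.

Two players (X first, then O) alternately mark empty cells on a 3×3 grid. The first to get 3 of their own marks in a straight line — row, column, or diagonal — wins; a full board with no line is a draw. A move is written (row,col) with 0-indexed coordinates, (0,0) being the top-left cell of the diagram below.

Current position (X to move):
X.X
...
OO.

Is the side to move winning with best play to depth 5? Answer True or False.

X winning at [X.X/.../OO.]: True

[X.X/.../OO.] X move#1: (0,1):+1/XXX/.../OO.*, (1,0):-1/X.X/X../OO., (1,1):-1/X.X/.X./OO., (1,2):-1/X.X/..X/OO., (2,2):+1/X.X/.../OOX
[XXX/.../OO.] end (terminal -1, O#2); searched X.X/.../OO. to 5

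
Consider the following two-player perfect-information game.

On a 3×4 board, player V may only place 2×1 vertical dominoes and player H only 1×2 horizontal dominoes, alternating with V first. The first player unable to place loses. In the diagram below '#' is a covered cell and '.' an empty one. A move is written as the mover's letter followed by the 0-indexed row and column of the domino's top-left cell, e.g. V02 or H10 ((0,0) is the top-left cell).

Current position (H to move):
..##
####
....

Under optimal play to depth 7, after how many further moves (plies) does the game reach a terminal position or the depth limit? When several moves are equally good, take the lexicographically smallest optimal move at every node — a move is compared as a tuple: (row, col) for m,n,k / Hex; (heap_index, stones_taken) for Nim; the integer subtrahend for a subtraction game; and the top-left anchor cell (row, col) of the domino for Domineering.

p1 H@[..##/####/....]: H00[####/####/....]+1* H20[..##/####/##..]+1 H21[..##/####/.##.]+1 H22[..##/####/..##]+1
p2 V@[####/####/....] terminal -1; root [..##/####/....] d7

PV length from [..##/####/....]: 1 ply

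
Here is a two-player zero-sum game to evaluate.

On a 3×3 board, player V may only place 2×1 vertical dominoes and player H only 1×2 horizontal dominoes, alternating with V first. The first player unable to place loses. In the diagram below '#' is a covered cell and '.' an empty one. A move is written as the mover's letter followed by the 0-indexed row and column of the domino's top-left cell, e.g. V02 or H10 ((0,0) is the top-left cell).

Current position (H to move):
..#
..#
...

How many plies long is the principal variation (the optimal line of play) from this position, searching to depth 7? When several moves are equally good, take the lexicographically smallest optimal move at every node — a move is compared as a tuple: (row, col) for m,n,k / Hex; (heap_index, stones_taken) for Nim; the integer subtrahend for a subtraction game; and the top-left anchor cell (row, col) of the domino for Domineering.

p1 H@[..#/..#/...]: H00[###/..#/...]-1 H10[..#/###/...]+1* H20[..#/..#/##.]-1 H21[..#/..#/.##]-1
p2 V@[..#/###/...] terminal -1; root [..#/..#/...] d7

PV length from [..#/..#/...]: 1 ply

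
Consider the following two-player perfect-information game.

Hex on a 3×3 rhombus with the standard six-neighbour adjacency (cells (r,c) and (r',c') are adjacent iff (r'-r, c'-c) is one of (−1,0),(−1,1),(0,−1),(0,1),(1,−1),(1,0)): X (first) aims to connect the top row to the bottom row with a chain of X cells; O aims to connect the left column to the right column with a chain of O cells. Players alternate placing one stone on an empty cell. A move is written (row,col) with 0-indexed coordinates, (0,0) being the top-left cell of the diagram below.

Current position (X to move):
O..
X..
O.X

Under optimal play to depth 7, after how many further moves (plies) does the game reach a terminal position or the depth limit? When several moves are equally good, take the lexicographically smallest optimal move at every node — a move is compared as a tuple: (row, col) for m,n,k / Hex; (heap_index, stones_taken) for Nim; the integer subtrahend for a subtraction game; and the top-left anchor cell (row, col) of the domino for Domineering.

[O../X../O.X] X move#1: (0,1):-1/OX./X../O.X, (0,2):-1/O.X/X../O.X, (1,1):+1/O../XX./O.X*, (1,2):-1/O../X.X/O.X, (2,1):-1/O../X../OXX
[O../XX./O.X] O move#2: (0,1):-1/OO./XX./O.X*, (0,2):-1/O.O/XX./O.X, (1,2):-1/O../XXO/O.X, (2,1):-1/O../XX./OOX
[OO./XX./O.X] X move#3: (0,2):+1/OOX/XX./O.X*, (1,2):-1/OO./XXX/O.X, (2,1):-1/OO./XX./OXX
[OOX/XX./O.X] O move#4: (1,2):-1/OOX/XXO/O.X*, (2,1):-1/OOX/XX./OOX
[OOX/XXO/O.X] X move#5: (2,1):+1/OOX/XXO/OXX*
[OOX/XXO/OXX] end (terminal -1, O#6); searched O../X../O.X to 7

PV length from [O../X../O.X]: 5 plies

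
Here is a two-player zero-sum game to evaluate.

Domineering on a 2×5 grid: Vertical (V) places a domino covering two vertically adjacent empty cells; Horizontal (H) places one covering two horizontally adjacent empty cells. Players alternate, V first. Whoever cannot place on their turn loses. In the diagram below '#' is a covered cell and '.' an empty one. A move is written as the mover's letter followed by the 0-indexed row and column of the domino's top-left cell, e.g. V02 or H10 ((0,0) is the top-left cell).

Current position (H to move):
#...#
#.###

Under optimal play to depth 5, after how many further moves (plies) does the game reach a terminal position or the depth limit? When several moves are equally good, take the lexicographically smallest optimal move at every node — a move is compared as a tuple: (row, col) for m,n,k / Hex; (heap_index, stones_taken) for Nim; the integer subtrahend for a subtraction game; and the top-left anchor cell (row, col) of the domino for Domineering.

[#...#/#.###] H move#1: H01:+1/###.#/#.###*, H02:-1/#.###/#.###
[###.#/#.###] end (terminal -1, V#2); searched #...#/#.### to 5

PV length from [#...#/#.###]: 1 ply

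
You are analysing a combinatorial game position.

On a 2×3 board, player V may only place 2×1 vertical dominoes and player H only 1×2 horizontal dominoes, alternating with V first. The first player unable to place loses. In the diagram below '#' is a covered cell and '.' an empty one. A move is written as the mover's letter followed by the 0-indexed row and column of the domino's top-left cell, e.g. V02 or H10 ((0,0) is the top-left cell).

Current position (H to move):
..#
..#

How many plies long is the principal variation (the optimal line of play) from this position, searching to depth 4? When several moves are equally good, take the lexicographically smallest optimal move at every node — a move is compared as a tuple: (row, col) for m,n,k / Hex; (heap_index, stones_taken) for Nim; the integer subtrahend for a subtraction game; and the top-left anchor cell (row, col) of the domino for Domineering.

[..#/..#] H move#1: H00:+1/###/..#*, H10:+1/..#/###
[###/..#] end (terminal -1, V#2); searched ..#/..# to 4

PV length from [..#/..#]: 1 ply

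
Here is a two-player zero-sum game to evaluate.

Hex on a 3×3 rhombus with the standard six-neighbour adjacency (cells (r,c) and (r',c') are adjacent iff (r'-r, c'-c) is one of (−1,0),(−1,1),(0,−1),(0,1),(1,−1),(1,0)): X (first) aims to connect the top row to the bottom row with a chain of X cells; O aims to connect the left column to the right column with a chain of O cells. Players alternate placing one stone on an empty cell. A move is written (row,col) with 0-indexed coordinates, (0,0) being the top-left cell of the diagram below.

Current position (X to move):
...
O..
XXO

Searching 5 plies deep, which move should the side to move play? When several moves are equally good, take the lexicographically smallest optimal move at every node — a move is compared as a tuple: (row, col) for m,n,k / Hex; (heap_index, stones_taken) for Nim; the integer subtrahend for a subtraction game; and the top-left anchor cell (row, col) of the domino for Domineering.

[.../O../XXO] X move#1: (0,0):-1/X../O../XXO, (0,1):-1/.X./O../XXO, (0,2):+1/..X/O../XXO*, (1,1):+1/.../OX./XXO, (1,2):-1/.../O.X/XXO
[..X/O../XXO] O move#2: (0,0):-1/O.X/O../XXO*, (0,1):-1/.OX/O../XXO, (1,1):-1/..X/OO./XXO, (1,2):-1/..X/O.O/XXO
[O.X/O../XXO] X move#3: (0,1):+1/OXX/O../XXO*, (1,1):+1/O.X/OX./XXO, (1,2):+1/O.X/O.X/XXO
[OXX/O../XXO] O move#4: (1,1):-1/OXX/OO./XXO*, (1,2):-1/OXX/O.O/XXO
[OXX/OO./XXO] X move#5: (1,2):+1/OXX/OOX/XXO*
[OXX/OOX/XXO] end (terminal -1, O#6); searched .../O../XXO to 5

X's best at [.../O../XXO]: (0,2)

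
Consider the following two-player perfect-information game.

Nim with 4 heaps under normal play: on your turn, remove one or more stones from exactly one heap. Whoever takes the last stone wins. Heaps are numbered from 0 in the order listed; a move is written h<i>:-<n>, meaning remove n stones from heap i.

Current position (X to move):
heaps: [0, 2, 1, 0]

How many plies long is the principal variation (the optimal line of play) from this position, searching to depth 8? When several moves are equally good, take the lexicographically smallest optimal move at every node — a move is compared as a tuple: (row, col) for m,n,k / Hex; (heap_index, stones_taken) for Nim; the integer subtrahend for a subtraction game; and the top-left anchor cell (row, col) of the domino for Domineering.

PV length from [(0,2,1,0)]: 3 plies

p1 X@[(0,2,1,0)]: h1:-1[(0,1,1,0)]+1* h1:-2[(0,0,1,0)]-1 h2:-1[(0,2,0,0)]-1
p2 O@[(0,1,1,0)]: h1:-1[(0,0,1,0)]-1* h2:-1[(0,1,0,0)]-1
p3 X@[(0,0,1,0)]: h2:-1[(0,0,0,0)]+1*
p4 O@[(0,0,0,0)] terminal -1; root [(0,2,1,0)] d8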